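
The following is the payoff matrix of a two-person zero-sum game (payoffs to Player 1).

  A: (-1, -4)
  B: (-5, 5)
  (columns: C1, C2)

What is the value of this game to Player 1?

Row minima: A → -4, B → -5; maximin = -4.
Column maxima: C1 → -1, C2 → 5; minimax = -1.
-4 ≠ -1, so there is no saddle point; optimal play is mixed.
Let Player 1 play A with probability p. Expected payoff against C1: (-1)p + (-5)(1−p) = 4p − 5; against C2: (-4)p + 5(1−p) = −9p + 5.
Setting these equal: 4p − 5 = −9p + 5 ⇒ 13p = 10 ⇒ p = 10/13, and the value is (4)·(10/13) − 5 = -25/13.
For Player 2: with q = P(C1), equating A's and B's payoffs gives 3q − 4 = −10q + 5 ⇒ q = 9/13.

-25/13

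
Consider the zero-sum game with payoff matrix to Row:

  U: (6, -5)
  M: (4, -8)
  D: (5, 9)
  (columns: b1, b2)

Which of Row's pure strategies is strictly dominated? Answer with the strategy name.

M

U gives a strictly higher payoff than M against every column: 6 > 4, -5 > -8.
So M is strictly dominated and Row never plays it.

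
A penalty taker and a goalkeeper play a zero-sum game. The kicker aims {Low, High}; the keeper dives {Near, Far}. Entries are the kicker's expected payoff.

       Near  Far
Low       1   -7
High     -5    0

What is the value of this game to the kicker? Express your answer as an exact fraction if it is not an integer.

Row minima: Low → -7, High → -5; maximin = -5.
Column maxima: Near → 1, Far → 0; minimax = 0.
-5 ≠ 0, so there is no saddle point; optimal play is mixed.
Let the kicker play Low with probability p. Expected payoff against Near: 1p + (-5)(1−p) = 6p − 5; against Far: (-7)p + 0(1−p) = −7p.
Setting these equal: 6p − 5 = −7p ⇒ 13p = 5 ⇒ p = 5/13, and the value is (6)·(5/13) − 5 = -35/13.
For the keeper: with q = P(Near), equating Low's and High's payoffs gives 8q − 7 = −5q ⇒ q = 7/13.

-35/13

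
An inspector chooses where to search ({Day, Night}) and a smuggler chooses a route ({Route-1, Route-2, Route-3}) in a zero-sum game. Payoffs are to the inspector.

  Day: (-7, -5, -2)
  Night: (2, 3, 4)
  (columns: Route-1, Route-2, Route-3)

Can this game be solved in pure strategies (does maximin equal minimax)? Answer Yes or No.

Row minima: Day → -7, Night → 2; maximin = 2.
Column maxima: Route-1 → 2, Route-2 → 3, Route-3 → 4; minimax = 2.
maximin = minimax = 2, so a saddle point exists.

Yes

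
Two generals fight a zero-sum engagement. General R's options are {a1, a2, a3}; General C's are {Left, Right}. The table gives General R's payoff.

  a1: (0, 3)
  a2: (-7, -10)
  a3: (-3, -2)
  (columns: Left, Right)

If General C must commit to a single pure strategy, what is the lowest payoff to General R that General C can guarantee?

Column maxima: Left → 0, Right → 3.
The smallest of these is 0.

0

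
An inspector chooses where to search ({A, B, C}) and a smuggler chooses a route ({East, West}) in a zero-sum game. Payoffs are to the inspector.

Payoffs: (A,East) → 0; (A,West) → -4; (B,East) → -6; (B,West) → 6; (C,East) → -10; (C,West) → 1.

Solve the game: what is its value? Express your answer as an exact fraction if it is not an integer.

-3/2

Row minima: A → -4, B → -6, C → -10; maximin = -4.
Column maxima: East → 0, West → 6; minimax = 0.
-4 ≠ 0, so there is no saddle point; optimal play is mixed.
C is strictly dominated by B, so the inspector never plays it.
On the remaining 2×2 (A, B vs East, West):
Let the inspector play A with probability p. Expected payoff against East: 0p + (-6)(1−p) = 6p − 6; against West: (-4)p + 6(1−p) = −10p + 6.
Setting these equal: 6p − 6 = −10p + 6 ⇒ 16p = 12 ⇒ p = 3/4, and the value is (6)·(3/4) − 6 = -3/2.
For the smuggler: with q = P(East), equating A's and B's payoffs gives 4q − 4 = −12q + 6 ⇒ q = 5/8.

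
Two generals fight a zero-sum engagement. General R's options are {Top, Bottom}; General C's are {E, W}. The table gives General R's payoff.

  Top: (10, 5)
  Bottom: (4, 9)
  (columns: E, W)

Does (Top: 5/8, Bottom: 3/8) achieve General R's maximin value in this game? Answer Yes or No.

No

Against E this mix gives (5/8)·10 + (3/8)·4 = 31/4.
Against W this mix gives (5/8)·5 + (3/8)·9 = 13/2.
General C will play W, holding General R to 13/2. Shifting weight toward the row that does better against W would raise this floor (the equalizing mix achieves 7 against both W and E), so the proposed strategy is not optimal.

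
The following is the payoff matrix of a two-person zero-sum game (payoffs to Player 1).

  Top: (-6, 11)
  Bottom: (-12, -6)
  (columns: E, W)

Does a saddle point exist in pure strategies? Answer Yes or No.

Row minima: Top → -6, Bottom → -12; maximin = -6.
Column maxima: E → -6, W → 11; minimax = -6.
maximin = minimax = -6, so a saddle point exists.

Yes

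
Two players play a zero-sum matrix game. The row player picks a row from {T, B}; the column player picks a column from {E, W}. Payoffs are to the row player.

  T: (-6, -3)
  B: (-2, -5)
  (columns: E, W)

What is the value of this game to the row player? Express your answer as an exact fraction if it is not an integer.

-4

Row minima: T → -6, B → -5; maximin = -5.
Column maxima: E → -2, W → -3; minimax = -3.
-5 ≠ -3, so there is no saddle point; optimal play is mixed.
Let the row player play T with probability p. Expected payoff against E: (-6)p + (-2)(1−p) = −4p − 2; against W: (-3)p + (-5)(1−p) = 2p − 5.
Setting these equal: −4p − 2 = 2p − 5 ⇒ −6p = -3 ⇒ p = 1/2, and the value is (-4)·(1/2) − 2 = -4.
For the column player: with q = P(E), equating T's and B's payoffs gives −3q − 3 = 3q − 5 ⇒ q = 1/3.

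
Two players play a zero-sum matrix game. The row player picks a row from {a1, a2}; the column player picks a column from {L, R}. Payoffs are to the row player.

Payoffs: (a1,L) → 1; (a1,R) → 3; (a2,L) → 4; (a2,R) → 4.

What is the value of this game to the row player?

4

Row minima: a1 → 1, a2 → 4; maximin = 4.
Column maxima: L → 4, R → 4; minimax = 4.
Since maximin = minimax = 4, there is a saddle point and the value is 4.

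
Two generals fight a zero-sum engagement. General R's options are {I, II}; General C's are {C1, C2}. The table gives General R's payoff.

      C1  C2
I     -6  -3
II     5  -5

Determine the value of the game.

-45/13

Row minima: I → -6, II → -5; maximin = -5.
Column maxima: C1 → 5, C2 → -3; minimax = -3.
-5 ≠ -3, so there is no saddle point; optimal play is mixed.
Let General R play I with probability p. Expected payoff against C1: (-6)p + 5(1−p) = −11p + 5; against C2: (-3)p + (-5)(1−p) = 2p − 5.
Setting these equal: −11p + 5 = 2p − 5 ⇒ −13p = -10 ⇒ p = 10/13, and the value is (-11)·(10/13) + 5 = -45/13.
For General C: with q = P(C1), equating I's and II's payoffs gives −3q − 3 = 10q − 5 ⇒ q = 2/13.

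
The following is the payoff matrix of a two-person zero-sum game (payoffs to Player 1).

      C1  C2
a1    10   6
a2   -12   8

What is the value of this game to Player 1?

Row minima: a1 → 6, a2 → -12; maximin = 6.
Column maxima: C1 → 10, C2 → 8; minimax = 8.
6 ≠ 8, so there is no saddle point; optimal play is mixed.
Let Player 1 play a1 with probability p. Expected payoff against C1: 10p + (-12)(1−p) = 22p − 12; against C2: 6p + 8(1−p) = −2p + 8.
Setting these equal: 22p − 12 = −2p + 8 ⇒ 24p = 20 ⇒ p = 5/6, and the value is (22)·(5/6) − 12 = 19/3.
For Player 2: with q = P(C1), equating a1's and a2's payoffs gives 4q + 6 = −20q + 8 ⇒ q = 1/12.

19/3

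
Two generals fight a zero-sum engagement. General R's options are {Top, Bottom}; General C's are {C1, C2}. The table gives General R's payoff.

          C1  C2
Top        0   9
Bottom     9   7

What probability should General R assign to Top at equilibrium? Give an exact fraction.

2/11

Row minima: Top → 0, Bottom → 7; maximin = 7.
Column maxima: C1 → 9, C2 → 9; minimax = 9.
7 ≠ 9, so there is no saddle point; optimal play is mixed.
Let General R play Top with probability p. Expected payoff against C1: 0p + 9(1−p) = −9p + 9; against C2: 9p + 7(1−p) = 2p + 7.
Setting these equal: −9p + 9 = 2p + 7 ⇒ −11p = -2 ⇒ p = 2/11, and the value is (-9)·(2/11) + 9 = 81/11.
For General C: with q = P(C1), equating Top's and Bottom's payoffs gives −9q + 9 = 2q + 7 ⇒ q = 2/11.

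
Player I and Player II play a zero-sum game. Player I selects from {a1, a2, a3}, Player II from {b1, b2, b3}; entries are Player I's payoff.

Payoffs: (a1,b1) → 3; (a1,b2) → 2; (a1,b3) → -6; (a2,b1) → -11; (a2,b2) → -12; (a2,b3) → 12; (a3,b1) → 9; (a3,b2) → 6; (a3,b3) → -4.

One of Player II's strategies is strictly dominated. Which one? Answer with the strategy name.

b2 holds Player I's payoff strictly below b1 in every row: 2 < 3, -12 < -11, 6 < 9.
So b1 is strictly dominated for Player II.

b1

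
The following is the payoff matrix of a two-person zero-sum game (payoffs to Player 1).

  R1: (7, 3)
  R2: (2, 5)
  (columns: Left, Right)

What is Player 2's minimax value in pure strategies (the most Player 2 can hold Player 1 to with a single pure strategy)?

Column maxima: Left → 7, Right → 5.
The smallest of these is 5.

5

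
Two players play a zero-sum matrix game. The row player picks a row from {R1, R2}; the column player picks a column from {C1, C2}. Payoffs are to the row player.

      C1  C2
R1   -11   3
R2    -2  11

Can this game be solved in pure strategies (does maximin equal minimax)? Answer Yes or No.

Yes

Row minima: R1 → -11, R2 → -2; maximin = -2.
Column maxima: C1 → -2, C2 → 11; minimax = -2.
maximin = minimax = -2, so a saddle point exists.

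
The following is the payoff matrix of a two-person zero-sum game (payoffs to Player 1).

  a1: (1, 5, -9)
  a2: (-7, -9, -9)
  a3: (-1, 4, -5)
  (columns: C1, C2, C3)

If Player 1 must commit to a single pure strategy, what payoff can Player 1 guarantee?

-5

Row minima: a1 → -9, a2 → -9, a3 → -5.
The best of these is -5.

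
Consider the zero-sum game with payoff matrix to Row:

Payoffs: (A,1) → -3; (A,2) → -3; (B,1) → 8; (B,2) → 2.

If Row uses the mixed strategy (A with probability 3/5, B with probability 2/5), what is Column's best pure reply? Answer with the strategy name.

If Column plays 1, Row's expected payoff is (3/5)·(-3) + (2/5)·8 = 7/5.
If Column plays 2, Row's expected payoff is (3/5)·(-3) + (2/5)·2 = -1.
Column minimizes Row's payoff; the smallest is -1, so the best response is 2.

2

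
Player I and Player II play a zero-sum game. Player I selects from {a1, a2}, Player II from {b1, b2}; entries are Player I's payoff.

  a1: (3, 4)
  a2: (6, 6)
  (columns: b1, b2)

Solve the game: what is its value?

6

Row minima: a1 → 3, a2 → 6; maximin = 6.
Column maxima: b1 → 6, b2 → 6; minimax = 6.
Since maximin = minimax = 6, there is a saddle point and the value is 6.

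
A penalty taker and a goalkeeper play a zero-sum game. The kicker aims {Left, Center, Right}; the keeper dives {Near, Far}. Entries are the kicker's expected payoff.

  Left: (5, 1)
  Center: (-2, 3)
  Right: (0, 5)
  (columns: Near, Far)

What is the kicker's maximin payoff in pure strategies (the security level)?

Row minima: Left → 1, Center → -2, Right → 0.
The best of these is 1.

1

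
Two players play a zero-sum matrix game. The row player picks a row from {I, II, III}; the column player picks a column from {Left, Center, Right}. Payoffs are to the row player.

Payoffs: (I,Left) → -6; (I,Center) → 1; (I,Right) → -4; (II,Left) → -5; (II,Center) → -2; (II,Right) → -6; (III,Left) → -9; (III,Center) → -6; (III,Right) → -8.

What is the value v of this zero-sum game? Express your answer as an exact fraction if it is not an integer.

Row minima: I → -6, II → -6, III → -9; maximin = -6.
Column maxima: Left → -5, Center → 1, Right → -4; minimax = -5.
-6 ≠ -5, so there is no saddle point; optimal play is mixed.
III is strictly dominated by I, so the row player never plays it.
Center is strictly dominated by Left (it gives the row player strictly more in every row), so the column player never plays it.
On the remaining 2×2 (I, II vs Left, Right):
Let the row player play I with probability p. Expected payoff against Left: (-6)p + (-5)(1−p) = −p − 5; against Right: (-4)p + (-6)(1−p) = 2p − 6.
Setting these equal: −p − 5 = 2p − 6 ⇒ −3p = -1 ⇒ p = 1/3, and the value is (-1)·(1/3) − 5 = -16/3.
For the column player: with q = P(Left), equating I's and II's payoffs gives −2q − 4 = q − 6 ⇒ q = 2/3.

-16/3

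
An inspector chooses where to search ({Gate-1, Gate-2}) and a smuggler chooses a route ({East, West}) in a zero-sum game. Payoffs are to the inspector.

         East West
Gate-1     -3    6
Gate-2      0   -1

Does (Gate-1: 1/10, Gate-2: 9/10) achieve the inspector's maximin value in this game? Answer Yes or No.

Against East this mix gives (1/10)·(-3) + (9/10)·0 = -3/10.
Against West this mix gives (1/10)·6 + (9/10)·(-1) = -3/10.
All of the smuggler's active replies (East, West) yield -3/10, and no column does worse for the inspector. The mix makes the smuggler indifferent and guarantees -3/10, so it is optimal.

Yes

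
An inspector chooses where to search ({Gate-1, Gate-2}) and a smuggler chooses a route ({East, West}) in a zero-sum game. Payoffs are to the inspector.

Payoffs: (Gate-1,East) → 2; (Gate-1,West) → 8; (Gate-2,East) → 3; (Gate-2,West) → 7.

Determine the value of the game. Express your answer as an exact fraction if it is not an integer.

Row minima: Gate-1 → 2, Gate-2 → 3; maximin = 3.
Column maxima: East → 3, West → 8; minimax = 3.
Since maximin = minimax = 3, there is a saddle point and the value is 3.

3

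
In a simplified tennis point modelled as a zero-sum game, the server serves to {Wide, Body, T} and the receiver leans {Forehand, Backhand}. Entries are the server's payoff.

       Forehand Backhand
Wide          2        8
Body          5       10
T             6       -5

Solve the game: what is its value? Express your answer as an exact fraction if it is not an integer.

Row minima: Wide → 2, Body → 5, T → -5; maximin = 5.
Column maxima: Forehand → 6, Backhand → 10; minimax = 6.
5 ≠ 6, so there is no saddle point; optimal play is mixed.
Wide is strictly dominated by Body, so the server never plays it.
On the remaining 2×2 (Body, T vs Forehand, Backhand):
Let the server play Body with probability p. Expected payoff against Forehand: 5p + 6(1−p) = −p + 6; against Backhand: 10p + (-5)(1−p) = 15p − 5.
Setting these equal: −p + 6 = 15p − 5 ⇒ −16p = -11 ⇒ p = 11/16, and the value is (-1)·(11/16) + 6 = 85/16.
For the receiver: with q = P(Forehand), equating Body's and T's payoffs gives −5q + 10 = 11q − 5 ⇒ q = 15/16.

85/16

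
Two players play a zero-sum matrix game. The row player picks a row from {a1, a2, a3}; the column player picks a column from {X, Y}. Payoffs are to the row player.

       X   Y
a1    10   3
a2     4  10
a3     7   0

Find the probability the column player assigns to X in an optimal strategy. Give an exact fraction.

Row minima: a1 → 3, a2 → 4, a3 → 0; maximin = 4.
Column maxima: X → 10, Y → 10; minimax = 10.
4 ≠ 10, so there is no saddle point; optimal play is mixed.
a3 is strictly dominated by a1, so the row player never plays it.
On the remaining 2×2 (a1, a2 vs X, Y):
Let the row player play a1 with probability p. Expected payoff against X: 10p + 4(1−p) = 6p + 4; against Y: 3p + 10(1−p) = −7p + 10.
Setting these equal: 6p + 4 = −7p + 10 ⇒ 13p = 6 ⇒ p = 6/13, and the value is (6)·(6/13) + 4 = 88/13.
For the column player: with q = P(X), equating a1's and a2's payoffs gives 7q + 3 = −6q + 10 ⇒ q = 7/13.

7/13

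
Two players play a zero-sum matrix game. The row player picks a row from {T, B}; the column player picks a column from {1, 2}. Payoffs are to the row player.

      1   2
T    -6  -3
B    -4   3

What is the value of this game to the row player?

-4

Row minima: T → -6, B → -4; maximin = -4.
Column maxima: 1 → -4, 2 → 3; minimax = -4.
Since maximin = minimax = -4, there is a saddle point and the value is -4.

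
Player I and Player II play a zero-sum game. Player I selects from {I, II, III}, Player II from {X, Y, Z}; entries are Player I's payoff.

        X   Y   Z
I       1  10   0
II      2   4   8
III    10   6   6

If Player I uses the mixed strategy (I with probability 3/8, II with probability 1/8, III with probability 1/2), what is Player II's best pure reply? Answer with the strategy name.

If Player II plays X, Player I's expected payoff is (3/8)·1 + (1/8)·2 + (1/2)·10 = 45/8.
If Player II plays Y, Player I's expected payoff is (3/8)·10 + (1/8)·4 + (1/2)·6 = 29/4.
If Player II plays Z, Player I's expected payoff is (3/8)·0 + (1/8)·8 + (1/2)·6 = 4.
Player II minimizes Player I's payoff; the smallest is 4, so the best response is Z.

Z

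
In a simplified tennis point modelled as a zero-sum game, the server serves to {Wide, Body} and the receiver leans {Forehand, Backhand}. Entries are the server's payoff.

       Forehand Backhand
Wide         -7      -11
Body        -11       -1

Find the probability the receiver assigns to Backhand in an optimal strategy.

Row minima: Wide → -11, Body → -11; maximin = -11.
Column maxima: Forehand → -7, Backhand → -1; minimax = -7.
-11 ≠ -7, so there is no saddle point; optimal play is mixed.
Let the server play Wide with probability p. Expected payoff against Forehand: (-7)p + (-11)(1−p) = 4p − 11; against Backhand: (-11)p + (-1)(1−p) = −10p − 1.
Setting these equal: 4p − 11 = −10p − 1 ⇒ 14p = 10 ⇒ p = 5/7, and the value is (4)·(5/7) − 11 = -57/7.
For the receiver: with q = P(Forehand), equating Wide's and Body's payoffs gives 4q − 11 = −10q − 1 ⇒ q = 5/7.

2/7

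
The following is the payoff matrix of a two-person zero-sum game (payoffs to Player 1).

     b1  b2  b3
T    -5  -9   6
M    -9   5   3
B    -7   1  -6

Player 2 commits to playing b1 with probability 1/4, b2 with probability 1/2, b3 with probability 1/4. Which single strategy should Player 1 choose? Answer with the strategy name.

M

Expected payoff of T: (1/4)·(-5) + (1/2)·(-9) + (1/4)·6 = -17/4.
Expected payoff of M: (1/4)·(-9) + (1/2)·5 + (1/4)·3 = 1.
Expected payoff of B: (1/4)·(-7) + (1/2)·1 + (1/4)·(-6) = -11/4.
The largest is 1, so Player 1's best response is M.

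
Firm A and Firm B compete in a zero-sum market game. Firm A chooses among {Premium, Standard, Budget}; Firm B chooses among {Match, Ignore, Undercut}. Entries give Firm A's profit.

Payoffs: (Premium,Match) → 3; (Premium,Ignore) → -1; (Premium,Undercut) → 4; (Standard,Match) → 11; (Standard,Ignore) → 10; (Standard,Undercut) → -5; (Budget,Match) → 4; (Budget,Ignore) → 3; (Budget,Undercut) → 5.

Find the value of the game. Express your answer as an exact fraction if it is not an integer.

65/17

Row minima: Premium → -1, Standard → -5, Budget → 3; maximin = 3.
Column maxima: Match → 11, Ignore → 10, Undercut → 5; minimax = 5.
3 ≠ 5, so there is no saddle point; optimal play is mixed.
Premium is strictly dominated by Budget, so Firm A never plays it.
Match is strictly dominated by Ignore (it gives Firm A strictly more in every row), so Firm B never plays it.
On the remaining 2×2 (Standard, Budget vs Ignore, Undercut):
Let Firm A play Standard with probability p. Expected payoff against Ignore: 10p + 3(1−p) = 7p + 3; against Undercut: (-5)p + 5(1−p) = −10p + 5.
Setting these equal: 7p + 3 = −10p + 5 ⇒ 17p = 2 ⇒ p = 2/17, and the value is (7)·(2/17) + 3 = 65/17.
For Firm B: with q = P(Ignore), equating Standard's and Budget's payoffs gives 15q − 5 = −2q + 5 ⇒ q = 10/17.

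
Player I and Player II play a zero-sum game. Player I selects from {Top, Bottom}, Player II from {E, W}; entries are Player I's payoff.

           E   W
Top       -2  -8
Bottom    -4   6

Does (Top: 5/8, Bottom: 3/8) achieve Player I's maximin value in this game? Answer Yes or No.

Yes

Against E this mix gives (5/8)·(-2) + (3/8)·(-4) = -11/4.
Against W this mix gives (5/8)·(-8) + (3/8)·6 = -11/4.
All of Player II's active replies (E, W) yield -11/4, and no column does worse for Player I. The mix makes Player II indifferent and guarantees -11/4, so it is optimal.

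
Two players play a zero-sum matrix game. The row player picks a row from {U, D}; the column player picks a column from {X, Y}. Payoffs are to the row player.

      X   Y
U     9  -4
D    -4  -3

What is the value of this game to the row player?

Row minima: U → -4, D → -4; maximin = -4.
Column maxima: X → 9, Y → -3; minimax = -3.
-4 ≠ -3, so there is no saddle point; optimal play is mixed.
Let the row player play U with probability p. Expected payoff against X: 9p + (-4)(1−p) = 13p − 4; against Y: (-4)p + (-3)(1−p) = −p − 3.
Setting these equal: 13p − 4 = −p − 3 ⇒ 14p = 1 ⇒ p = 1/14, and the value is (13)·(1/14) − 4 = -43/14.
For the column player: with q = P(X), equating U's and D's payoffs gives 13q − 4 = −q − 3 ⇒ q = 1/14.

-43/14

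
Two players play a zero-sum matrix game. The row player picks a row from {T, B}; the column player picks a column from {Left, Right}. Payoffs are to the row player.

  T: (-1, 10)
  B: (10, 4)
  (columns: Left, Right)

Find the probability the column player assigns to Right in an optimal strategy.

11/17

Row minima: T → -1, B → 4; maximin = 4.
Column maxima: Left → 10, Right → 10; minimax = 10.
4 ≠ 10, so there is no saddle point; optimal play is mixed.
Let the row player play T with probability p. Expected payoff against Left: (-1)p + 10(1−p) = −11p + 10; against Right: 10p + 4(1−p) = 6p + 4.
Setting these equal: −11p + 10 = 6p + 4 ⇒ −17p = -6 ⇒ p = 6/17, and the value is (-11)·(6/17) + 10 = 104/17.
For the column player: with q = P(Left), equating T's and B's payoffs gives −11q + 10 = 6q + 4 ⇒ q = 6/17.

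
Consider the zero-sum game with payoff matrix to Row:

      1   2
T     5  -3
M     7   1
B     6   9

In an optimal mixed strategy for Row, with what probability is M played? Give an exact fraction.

1/3

Row minima: T → -3, M → 1, B → 6; maximin = 6.
Column maxima: 1 → 7, 2 → 9; minimax = 7.
6 ≠ 7, so there is no saddle point; optimal play is mixed.
T is strictly dominated by M, so Row never plays it.
On the remaining 2×2 (M, B vs 1, 2):
Let Row play M with probability p. Expected payoff against 1: 7p + 6(1−p) = p + 6; against 2: 1p + 9(1−p) = −8p + 9.
Setting these equal: p + 6 = −8p + 9 ⇒ 9p = 3 ⇒ p = 1/3, and the value is (1)·(1/3) + 6 = 19/3.
For Column: with q = P(1), equating M's and B's payoffs gives 6q + 1 = −3q + 9 ⇒ q = 8/9.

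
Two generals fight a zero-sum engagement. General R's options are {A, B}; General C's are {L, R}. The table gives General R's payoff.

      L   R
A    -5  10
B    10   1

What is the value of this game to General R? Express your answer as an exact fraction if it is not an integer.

35/8

Row minima: A → -5, B → 1; maximin = 1.
Column maxima: L → 10, R → 10; minimax = 10.
1 ≠ 10, so there is no saddle point; optimal play is mixed.
Let General R play A with probability p. Expected payoff against L: (-5)p + 10(1−p) = −15p + 10; against R: 10p + 1(1−p) = 9p + 1.
Setting these equal: −15p + 10 = 9p + 1 ⇒ −24p = -9 ⇒ p = 3/8, and the value is (-15)·(3/8) + 10 = 35/8.
For General C: with q = P(L), equating A's and B's payoffs gives −15q + 10 = 9q + 1 ⇒ q = 3/8.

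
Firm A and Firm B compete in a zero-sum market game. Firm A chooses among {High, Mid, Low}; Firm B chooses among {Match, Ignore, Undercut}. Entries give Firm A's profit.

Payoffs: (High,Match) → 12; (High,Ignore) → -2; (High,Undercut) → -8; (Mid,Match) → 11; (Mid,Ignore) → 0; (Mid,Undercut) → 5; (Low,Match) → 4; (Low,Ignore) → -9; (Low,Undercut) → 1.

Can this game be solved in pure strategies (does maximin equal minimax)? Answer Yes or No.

Row minima: High → -8, Mid → 0, Low → -9; maximin = 0.
Column maxima: Match → 12, Ignore → 0, Undercut → 5; minimax = 0.
maximin = minimax = 0, so a saddle point exists.

Yes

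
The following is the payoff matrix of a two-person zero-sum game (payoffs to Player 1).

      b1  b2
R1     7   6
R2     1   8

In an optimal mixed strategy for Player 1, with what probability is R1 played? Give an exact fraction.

7/8

Row minima: R1 → 6, R2 → 1; maximin = 6.
Column maxima: b1 → 7, b2 → 8; minimax = 7.
6 ≠ 7, so there is no saddle point; optimal play is mixed.
Let Player 1 play R1 with probability p. Expected payoff against b1: 7p + 1(1−p) = 6p + 1; against b2: 6p + 8(1−p) = −2p + 8.
Setting these equal: 6p + 1 = −2p + 8 ⇒ 8p = 7 ⇒ p = 7/8, and the value is (6)·(7/8) + 1 = 25/4.
For Player 2: with q = P(b1), equating R1's and R2's payoffs gives q + 6 = −7q + 8 ⇒ q = 1/4.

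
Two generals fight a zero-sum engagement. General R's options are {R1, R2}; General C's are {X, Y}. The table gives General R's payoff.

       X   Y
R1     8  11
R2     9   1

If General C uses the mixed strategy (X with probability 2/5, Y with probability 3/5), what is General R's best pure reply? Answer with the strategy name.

R1

Expected payoff of R1: (2/5)·8 + (3/5)·11 = 49/5.
Expected payoff of R2: (2/5)·9 + (3/5)·1 = 21/5.
The largest is 49/5, so General R's best response is R1.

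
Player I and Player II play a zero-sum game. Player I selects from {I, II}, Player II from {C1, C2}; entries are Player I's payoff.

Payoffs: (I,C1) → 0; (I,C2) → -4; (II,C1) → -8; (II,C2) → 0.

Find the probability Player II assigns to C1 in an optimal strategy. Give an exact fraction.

1/3

Row minima: I → -4, II → -8; maximin = -4.
Column maxima: C1 → 0, C2 → 0; minimax = 0.
-4 ≠ 0, so there is no saddle point; optimal play is mixed.
Let Player I play I with probability p. Expected payoff against C1: 0p + (-8)(1−p) = 8p − 8; against C2: (-4)p + 0(1−p) = −4p.
Setting these equal: 8p − 8 = −4p ⇒ 12p = 8 ⇒ p = 2/3, and the value is (8)·(2/3) − 8 = -8/3.
For Player II: with q = P(C1), equating I's and II's payoffs gives 4q − 4 = −8q ⇒ q = 1/3.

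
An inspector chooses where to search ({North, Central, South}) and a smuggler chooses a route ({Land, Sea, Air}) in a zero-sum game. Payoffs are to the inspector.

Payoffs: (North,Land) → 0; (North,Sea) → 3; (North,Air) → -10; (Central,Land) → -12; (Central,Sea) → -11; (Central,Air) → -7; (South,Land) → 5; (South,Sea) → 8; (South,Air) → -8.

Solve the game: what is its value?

Row minima: North → -10, Central → -12, South → -8; maximin = -8.
Column maxima: Land → 5, Sea → 8, Air → -7; minimax = -7.
-8 ≠ -7, so there is no saddle point; optimal play is mixed.
North is strictly dominated by South, so the inspector never plays it.
Sea is strictly dominated by Land (it gives the inspector strictly more in every row), so the smuggler never plays it.
On the remaining 2×2 (Central, South vs Land, Air):
Let the inspector play Central with probability p. Expected payoff against Land: (-12)p + 5(1−p) = −17p + 5; against Air: (-7)p + (-8)(1−p) = p − 8.
Setting these equal: −17p + 5 = p − 8 ⇒ −18p = -13 ⇒ p = 13/18, and the value is (-17)·(13/18) + 5 = -131/18.
For the smuggler: with q = P(Land), equating Central's and South's payoffs gives −5q − 7 = 13q − 8 ⇒ q = 1/18.

-131/18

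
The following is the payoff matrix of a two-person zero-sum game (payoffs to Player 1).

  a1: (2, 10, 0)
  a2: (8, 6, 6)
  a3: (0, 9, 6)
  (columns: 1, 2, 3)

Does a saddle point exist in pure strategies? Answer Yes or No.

Row minima: a1 → 0, a2 → 6, a3 → 0; maximin = 6.
Column maxima: 1 → 8, 2 → 10, 3 → 6; minimax = 6.
maximin = minimax = 6, so a saddle point exists.

Yes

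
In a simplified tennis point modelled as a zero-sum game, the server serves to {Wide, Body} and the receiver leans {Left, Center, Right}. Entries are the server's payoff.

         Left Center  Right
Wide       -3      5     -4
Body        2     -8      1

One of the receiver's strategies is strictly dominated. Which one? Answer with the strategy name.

Right holds the server's payoff strictly below Left in every row: -4 < -3, 1 < 2.
So Left is strictly dominated for the receiver.

Left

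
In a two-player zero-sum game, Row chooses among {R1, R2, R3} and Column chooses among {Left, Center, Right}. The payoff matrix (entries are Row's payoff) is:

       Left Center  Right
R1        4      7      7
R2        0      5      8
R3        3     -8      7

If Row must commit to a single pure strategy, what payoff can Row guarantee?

4

Row minima: R1 → 4, R2 → 0, R3 → -8.
The best of these is 4.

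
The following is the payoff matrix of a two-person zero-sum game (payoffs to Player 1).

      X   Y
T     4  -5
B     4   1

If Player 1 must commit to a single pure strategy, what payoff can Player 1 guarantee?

1

Row minima: T → -5, B → 1.
The best of these is 1.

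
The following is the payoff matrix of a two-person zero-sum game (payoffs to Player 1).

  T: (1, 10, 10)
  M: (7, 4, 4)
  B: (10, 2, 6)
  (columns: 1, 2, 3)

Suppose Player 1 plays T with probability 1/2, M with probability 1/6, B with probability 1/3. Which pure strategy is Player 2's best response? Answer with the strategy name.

If Player 2 plays 1, Player 1's expected payoff is (1/2)·1 + (1/6)·7 + (1/3)·10 = 5.
If Player 2 plays 2, Player 1's expected payoff is (1/2)·10 + (1/6)·4 + (1/3)·2 = 19/3.
If Player 2 plays 3, Player 1's expected payoff is (1/2)·10 + (1/6)·4 + (1/3)·6 = 23/3.
Player 2 minimizes Player 1's payoff; the smallest is 5, so the best response is 1.

1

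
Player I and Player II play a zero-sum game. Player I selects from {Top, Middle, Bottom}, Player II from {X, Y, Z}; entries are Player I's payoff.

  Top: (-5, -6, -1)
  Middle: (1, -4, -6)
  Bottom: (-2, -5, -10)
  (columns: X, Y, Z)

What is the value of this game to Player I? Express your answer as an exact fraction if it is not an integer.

Row minima: Top → -6, Middle → -6, Bottom → -10; maximin = -6.
Column maxima: X → 1, Y → -4, Z → -1; minimax = -4.
-6 ≠ -4, so there is no saddle point; optimal play is mixed.
Bottom is strictly dominated by Middle, so Player I never plays it.
X is strictly dominated by Y (it gives Player I strictly more in every row), so Player II never plays it.
On the remaining 2×2 (Top, Middle vs Y, Z):
Let Player I play Top with probability p. Expected payoff against Y: (-6)p + (-4)(1−p) = −2p − 4; against Z: (-1)p + (-6)(1−p) = 5p − 6.
Setting these equal: −2p − 4 = 5p − 6 ⇒ −7p = -2 ⇒ p = 2/7, and the value is (-2)·(2/7) − 4 = -32/7.
For Player II: with q = P(Y), equating Top's and Middle's payoffs gives −5q − 1 = 2q − 6 ⇒ q = 5/7.

-32/7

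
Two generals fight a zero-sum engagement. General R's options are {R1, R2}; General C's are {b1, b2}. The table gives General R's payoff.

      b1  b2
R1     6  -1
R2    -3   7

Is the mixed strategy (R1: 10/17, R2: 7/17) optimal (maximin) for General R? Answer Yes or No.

Yes

Against b1 this mix gives (10/17)·6 + (7/17)·(-3) = 39/17.
Against b2 this mix gives (10/17)·(-1) + (7/17)·7 = 39/17.
All of General C's active replies (b1, b2) yield 39/17, and no column does worse for General R. The mix makes General C indifferent and guarantees 39/17, so it is optimal.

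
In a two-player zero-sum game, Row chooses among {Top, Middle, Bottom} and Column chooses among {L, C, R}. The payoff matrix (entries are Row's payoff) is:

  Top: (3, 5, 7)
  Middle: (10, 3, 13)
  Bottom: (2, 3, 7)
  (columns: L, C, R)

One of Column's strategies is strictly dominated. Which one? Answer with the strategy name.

R

L holds Row's payoff strictly below R in every row: 3 < 7, 10 < 13, 2 < 7.
So R is strictly dominated for Column.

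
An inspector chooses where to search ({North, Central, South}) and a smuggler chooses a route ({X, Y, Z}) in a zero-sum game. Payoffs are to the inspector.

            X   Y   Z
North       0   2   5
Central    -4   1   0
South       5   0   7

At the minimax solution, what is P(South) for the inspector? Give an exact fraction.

Row minima: North → 0, Central → -4, South → 0; maximin = 0.
Column maxima: X → 5, Y → 2, Z → 7; minimax = 2.
0 ≠ 2, so there is no saddle point; optimal play is mixed.
Central is strictly dominated by North, so the inspector never plays it.
Z is strictly dominated by X (it gives the inspector strictly more in every row), so the smuggler never plays it.
On the remaining 2×2 (North, South vs X, Y):
Let the inspector play North with probability p. Expected payoff against X: 0p + 5(1−p) = −5p + 5; against Y: 2p + 0(1−p) = 2p.
Setting these equal: −5p + 5 = 2p ⇒ −7p = -5 ⇒ p = 5/7, and the value is (-5)·(5/7) + 5 = 10/7.
For the smuggler: with q = P(X), equating North's and South's payoffs gives −2q + 2 = 5q ⇒ q = 2/7.

2/7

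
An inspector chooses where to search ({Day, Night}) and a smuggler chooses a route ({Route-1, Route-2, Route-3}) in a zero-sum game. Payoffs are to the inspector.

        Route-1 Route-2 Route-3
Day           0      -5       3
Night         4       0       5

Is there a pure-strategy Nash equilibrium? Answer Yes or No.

Row minima: Day → -5, Night → 0; maximin = 0.
Column maxima: Route-1 → 4, Route-2 → 0, Route-3 → 5; minimax = 0.
maximin = minimax = 0, so a saddle point exists.

Yes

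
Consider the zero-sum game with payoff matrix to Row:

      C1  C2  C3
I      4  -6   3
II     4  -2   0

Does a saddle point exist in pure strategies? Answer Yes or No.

Yes

Row minima: I → -6, II → -2; maximin = -2.
Column maxima: C1 → 4, C2 → -2, C3 → 3; minimax = -2.
maximin = minimax = -2, so a saddle point exists.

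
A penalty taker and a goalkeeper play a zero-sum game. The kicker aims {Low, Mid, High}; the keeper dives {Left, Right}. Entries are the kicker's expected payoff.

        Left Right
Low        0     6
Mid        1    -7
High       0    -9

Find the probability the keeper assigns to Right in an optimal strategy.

1/14

Row minima: Low → 0, Mid → -7, High → -9; maximin = 0.
Column maxima: Left → 1, Right → 6; minimax = 1.
0 ≠ 1, so there is no saddle point; optimal play is mixed.
High is strictly dominated by Mid, so the kicker never plays it.
On the remaining 2×2 (Low, Mid vs Left, Right):
Let the kicker play Low with probability p. Expected payoff against Left: 0p + 1(1−p) = −p + 1; against Right: 6p + (-7)(1−p) = 13p − 7.
Setting these equal: −p + 1 = 13p − 7 ⇒ −14p = -8 ⇒ p = 4/7, and the value is (-1)·(4/7) + 1 = 3/7.
For the keeper: with q = P(Left), equating Low's and Mid's payoffs gives −6q + 6 = 8q − 7 ⇒ q = 13/14.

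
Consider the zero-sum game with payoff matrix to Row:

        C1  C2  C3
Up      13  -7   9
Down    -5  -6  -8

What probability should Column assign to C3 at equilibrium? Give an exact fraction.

1/18

Row minima: Up → -7, Down → -8; maximin = -7.
Column maxima: C1 → 13, C2 → -6, C3 → 9; minimax = -6.
-7 ≠ -6, so there is no saddle point; optimal play is mixed.
C1 is strictly dominated by C2 (it gives Row strictly more in every row), so Column never plays it.
On the remaining 2×2 (Up, Down vs C2, C3):
Let Row play Up with probability p. Expected payoff against C2: (-7)p + (-6)(1−p) = −p − 6; against C3: 9p + (-8)(1−p) = 17p − 8.
Setting these equal: −p − 6 = 17p − 8 ⇒ −18p = -2 ⇒ p = 1/9, and the value is (-1)·(1/9) − 6 = -55/9.
For Column: with q = P(C2), equating Up's and Down's payoffs gives −16q + 9 = 2q − 8 ⇒ q = 17/18.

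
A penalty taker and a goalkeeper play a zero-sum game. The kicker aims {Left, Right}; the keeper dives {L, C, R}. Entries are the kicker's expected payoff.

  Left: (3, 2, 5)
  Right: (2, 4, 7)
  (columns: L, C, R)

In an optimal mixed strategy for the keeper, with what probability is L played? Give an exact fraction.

2/3

Row minima: Left → 2, Right → 2; maximin = 2.
Column maxima: L → 3, C → 4, R → 7; minimax = 3.
2 ≠ 3, so there is no saddle point; optimal play is mixed.
R is strictly dominated by L (it gives the kicker strictly more in every row), so the keeper never plays it.
On the remaining 2×2 (Left, Right vs L, C):
Let the kicker play Left with probability p. Expected payoff against L: 3p + 2(1−p) = p + 2; against C: 2p + 4(1−p) = −2p + 4.
Setting these equal: p + 2 = −2p + 4 ⇒ 3p = 2 ⇒ p = 2/3, and the value is (1)·(2/3) + 2 = 8/3.
For the keeper: with q = P(L), equating Left's and Right's payoffs gives q + 2 = −2q + 4 ⇒ q = 2/3.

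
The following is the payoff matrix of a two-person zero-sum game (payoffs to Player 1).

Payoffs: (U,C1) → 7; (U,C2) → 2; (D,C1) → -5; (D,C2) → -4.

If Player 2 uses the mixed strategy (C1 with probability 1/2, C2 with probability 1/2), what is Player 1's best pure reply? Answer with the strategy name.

U

Expected payoff of U: (1/2)·7 + (1/2)·2 = 9/2.
Expected payoff of D: (1/2)·(-5) + (1/2)·(-4) = -9/2.
The largest is 9/2, so Player 1's best response is U.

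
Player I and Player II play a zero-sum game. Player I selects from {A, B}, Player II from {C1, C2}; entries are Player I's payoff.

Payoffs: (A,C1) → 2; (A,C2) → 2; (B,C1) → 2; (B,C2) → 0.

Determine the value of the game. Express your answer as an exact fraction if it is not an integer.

Row minima: A → 2, B → 0; maximin = 2.
Column maxima: C1 → 2, C2 → 2; minimax = 2.
Since maximin = minimax = 2, there is a saddle point and the value is 2.

2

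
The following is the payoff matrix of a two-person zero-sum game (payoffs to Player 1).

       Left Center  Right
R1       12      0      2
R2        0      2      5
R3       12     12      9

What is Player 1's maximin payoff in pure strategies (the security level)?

9

Row minima: R1 → 0, R2 → 0, R3 → 9.
The best of these is 9.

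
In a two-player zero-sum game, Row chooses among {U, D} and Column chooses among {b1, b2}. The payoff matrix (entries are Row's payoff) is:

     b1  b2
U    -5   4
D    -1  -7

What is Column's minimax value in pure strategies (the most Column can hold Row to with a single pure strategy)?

Column maxima: b1 → -1, b2 → 4.
The smallest of these is -1.

-1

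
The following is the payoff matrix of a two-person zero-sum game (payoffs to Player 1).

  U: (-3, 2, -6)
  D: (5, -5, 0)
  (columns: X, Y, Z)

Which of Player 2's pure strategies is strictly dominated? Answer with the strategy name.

X

Z holds Player 1's payoff strictly below X in every row: -6 < -3, 0 < 5.
So X is strictly dominated for Player 2.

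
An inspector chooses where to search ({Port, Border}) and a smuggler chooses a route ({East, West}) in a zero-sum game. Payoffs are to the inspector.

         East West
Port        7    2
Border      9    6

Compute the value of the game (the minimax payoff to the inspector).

6

Row minima: Port → 2, Border → 6; maximin = 6.
Column maxima: East → 9, West → 6; minimax = 6.
Since maximin = minimax = 6, there is a saddle point and the value is 6.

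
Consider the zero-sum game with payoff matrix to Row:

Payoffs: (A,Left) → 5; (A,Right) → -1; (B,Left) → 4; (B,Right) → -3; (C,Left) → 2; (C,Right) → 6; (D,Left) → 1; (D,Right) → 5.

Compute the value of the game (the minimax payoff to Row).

Row minima: A → -1, B → -3, C → 2, D → 1; maximin = 2.
Column maxima: Left → 5, Right → 6; minimax = 5.
2 ≠ 5, so there is no saddle point; optimal play is mixed.
B is strictly dominated by A, so Row never plays it.
D is strictly dominated by C, so Row never plays it.
On the remaining 2×2 (A, C vs Left, Right):
Let Row play A with probability p. Expected payoff against Left: 5p + 2(1−p) = 3p + 2; against Right: (-1)p + 6(1−p) = −7p + 6.
Setting these equal: 3p + 2 = −7p + 6 ⇒ 10p = 4 ⇒ p = 2/5, and the value is (3)·(2/5) + 2 = 16/5.
For Column: with q = P(Left), equating A's and C's payoffs gives 6q − 1 = −4q + 6 ⇒ q = 7/10.

16/5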